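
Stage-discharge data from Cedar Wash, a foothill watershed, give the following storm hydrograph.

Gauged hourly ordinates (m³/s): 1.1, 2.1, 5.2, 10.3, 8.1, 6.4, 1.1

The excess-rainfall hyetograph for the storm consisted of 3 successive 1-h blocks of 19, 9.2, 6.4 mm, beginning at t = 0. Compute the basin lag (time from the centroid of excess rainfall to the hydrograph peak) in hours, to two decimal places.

Centroid of excess rainfall: t_c = Σ P_i·t̄_i / ΣP_i = 1.1358 h (block centres at 0.5, 1.5, 2.5 h).
Hydrograph peak occurs at t = 3 h, so basin lag t_L = 3 − 1.1358 = 1.86 h.

t_L ≈ 1.86 h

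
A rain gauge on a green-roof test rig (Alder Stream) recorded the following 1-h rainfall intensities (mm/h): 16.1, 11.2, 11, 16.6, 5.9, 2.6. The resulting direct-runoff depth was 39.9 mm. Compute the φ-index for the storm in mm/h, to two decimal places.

Only the 5 blocks with intensity above φ contribute runoff: 16.1, 11.2, 11, 16.6, 5.9 mm/h.
Σ(I−φ)·Δt = d  ⇒  (16.1+11.2+11+16.6+5.9 − 5φ)·1 = 39.9
φ = (60.80 − 39.9/1) / 5 = 4.18 mm/h.

φ ≈ 4.18 mm/h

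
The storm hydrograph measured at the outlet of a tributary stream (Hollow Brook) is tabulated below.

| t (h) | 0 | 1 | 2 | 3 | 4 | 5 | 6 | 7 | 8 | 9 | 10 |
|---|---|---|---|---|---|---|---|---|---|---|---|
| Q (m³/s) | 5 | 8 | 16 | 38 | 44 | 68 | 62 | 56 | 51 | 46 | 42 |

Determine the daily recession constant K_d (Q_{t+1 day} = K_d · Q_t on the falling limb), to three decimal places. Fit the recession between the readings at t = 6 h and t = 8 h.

Between t = 6 h and t = 8 h the flow falls from 62 to 51 m³/s over 2×1 h = 2 h.
Per-interval ratio K = (51/62)^(1/2) = 0.9070; K_d = K^(24/1) = 0.096.

K_d ≈ 0.096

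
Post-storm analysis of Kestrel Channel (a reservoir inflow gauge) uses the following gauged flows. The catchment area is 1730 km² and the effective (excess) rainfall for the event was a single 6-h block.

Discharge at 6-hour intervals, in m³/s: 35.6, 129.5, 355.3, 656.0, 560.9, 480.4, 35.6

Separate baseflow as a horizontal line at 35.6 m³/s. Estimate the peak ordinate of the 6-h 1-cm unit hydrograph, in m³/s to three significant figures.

U_p ≈ 248 m³/s

Direct runoff: 0.0, 93.9, 319.7, 620.4, 525.3, 444.8, 0.0 m³/s; ΣQ_DR = 2004 m³/s, peak = 620.4 m³/s.
Runoff depth d = ΣQ_DR·Δt / A = 2004 × 21600 / (1730 km²) = 25.02 mm.
The 1-cm UH is the DRH scaled by (10 mm)/d, so U_p = 620.4 × 10/25.02 = 248 m³/s.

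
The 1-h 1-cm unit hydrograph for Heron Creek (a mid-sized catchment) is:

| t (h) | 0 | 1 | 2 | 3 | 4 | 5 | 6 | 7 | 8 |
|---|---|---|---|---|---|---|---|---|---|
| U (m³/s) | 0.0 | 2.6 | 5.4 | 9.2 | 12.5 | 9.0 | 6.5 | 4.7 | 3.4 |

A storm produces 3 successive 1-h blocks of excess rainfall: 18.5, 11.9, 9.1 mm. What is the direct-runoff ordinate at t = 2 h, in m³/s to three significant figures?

By discrete convolution, Q_j = Σ (P_i / 10 mm) · U_{j−i}.
At t = 2 h (j=2): Q = (18.5/10)·5.4 + (11.9/10)·2.6 + (9.1/10)·0.0 = 13.1 m³/s.

Q ≈ 13.1 m³/s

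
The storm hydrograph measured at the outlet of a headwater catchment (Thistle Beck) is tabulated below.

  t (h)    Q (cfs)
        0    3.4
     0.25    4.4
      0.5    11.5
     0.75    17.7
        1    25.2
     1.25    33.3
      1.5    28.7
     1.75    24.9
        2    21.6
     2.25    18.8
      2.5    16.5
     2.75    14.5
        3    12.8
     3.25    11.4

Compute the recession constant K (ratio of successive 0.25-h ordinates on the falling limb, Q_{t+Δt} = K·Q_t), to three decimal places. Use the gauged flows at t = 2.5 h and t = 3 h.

Using the recession-limb readings at t = 2.5 h and t = 3 h: Q falls from 16.5 to 12.8 cfs over 2 intervals.
K = (Q₂/Q₁)^(1/2) = (12.8/16.5)^(1/2) = 0.881.

K ≈ 0.881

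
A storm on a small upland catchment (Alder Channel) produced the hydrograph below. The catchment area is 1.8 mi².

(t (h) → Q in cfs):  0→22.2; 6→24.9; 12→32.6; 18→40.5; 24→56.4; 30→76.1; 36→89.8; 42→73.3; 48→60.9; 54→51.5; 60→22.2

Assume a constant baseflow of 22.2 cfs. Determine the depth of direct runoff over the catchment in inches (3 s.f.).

d ≈ 1.58 in

Direct runoff: 0.0, 2.7, 10.4, 18.3, 34.2, 53.9, 67.6, 51.1, 38.7, 29.3, 0.0 cfs; ΣQ_DR = 306.2 cfs.
V = ΣQ_DR · Δt = 306.2 × 21600 s = 6.614 × 10^6 ft³.
Over A = 1.8 mi², depth = V / A = 1.58 in.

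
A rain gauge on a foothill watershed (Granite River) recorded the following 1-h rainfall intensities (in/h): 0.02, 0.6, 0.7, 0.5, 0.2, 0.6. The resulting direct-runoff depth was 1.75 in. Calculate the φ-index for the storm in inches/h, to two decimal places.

φ ≈ 0.17 in/h

Only the 5 blocks with intensity above φ contribute runoff: 0.6, 0.7, 0.5, 0.2, 0.6 in/h.
Σ(I−φ)·Δt = d  ⇒  (0.6+0.7+0.5+0.2+0.6 − 5φ)·1 = 1.75
φ = (2.600 − 1.75/1) / 5 = 0.17 in/h.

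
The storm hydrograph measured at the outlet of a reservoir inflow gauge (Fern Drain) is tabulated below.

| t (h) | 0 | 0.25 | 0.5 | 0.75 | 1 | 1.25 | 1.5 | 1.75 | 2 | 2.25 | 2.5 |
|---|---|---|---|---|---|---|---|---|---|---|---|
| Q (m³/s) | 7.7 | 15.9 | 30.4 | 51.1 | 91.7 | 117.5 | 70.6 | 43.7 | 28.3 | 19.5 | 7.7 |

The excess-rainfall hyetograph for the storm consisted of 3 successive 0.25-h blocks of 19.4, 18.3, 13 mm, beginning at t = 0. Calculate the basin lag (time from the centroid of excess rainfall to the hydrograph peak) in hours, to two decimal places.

t_L ≈ 0.91 h

Centroid of excess rainfall: t_c = Σ P_i·t̄_i / ΣP_i = 0.3434 h (block centres at 0.125, 0.375, 0.625 h).
Hydrograph peak occurs at t = 1.25 h, so basin lag t_L = 1.25 − 0.3434 = 0.91 h.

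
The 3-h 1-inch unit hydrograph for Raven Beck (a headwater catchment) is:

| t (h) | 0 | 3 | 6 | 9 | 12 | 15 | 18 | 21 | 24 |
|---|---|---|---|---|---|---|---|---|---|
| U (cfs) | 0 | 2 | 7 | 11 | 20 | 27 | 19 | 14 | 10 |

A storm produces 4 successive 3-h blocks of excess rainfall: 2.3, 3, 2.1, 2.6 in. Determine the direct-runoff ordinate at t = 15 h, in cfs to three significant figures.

Q ≈ 163 cfs

By discrete convolution, Q_j = Σ (P_i / 1 in) · U_{j−i}.
At t = 15 h (j=5): Q = (2.3/1)·27 + (3/1)·20 + (2.1/1)·11 + (2.6/1)·7 = 163 cfs.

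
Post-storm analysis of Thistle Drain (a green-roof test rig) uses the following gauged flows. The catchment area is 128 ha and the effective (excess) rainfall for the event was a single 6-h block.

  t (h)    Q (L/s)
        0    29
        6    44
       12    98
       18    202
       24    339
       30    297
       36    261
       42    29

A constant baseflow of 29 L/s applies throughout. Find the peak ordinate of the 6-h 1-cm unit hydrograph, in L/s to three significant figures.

U_p ≈ 172 L/s

Direct runoff: 0.0, 15.0, 69.0, 173.0, 310.0, 268.0, 232.0, 0.0 L/s; ΣQ_DR = 1067 L/s, peak = 310.0 L/s.
Runoff depth d = ΣQ_DR·Δt / A = 1067 × 21600 / (128 ha) = 18.01 mm.
The 1-cm UH is the DRH scaled by (10 mm)/d, so U_p = 310.0 × 10/18.01 = 172 L/s.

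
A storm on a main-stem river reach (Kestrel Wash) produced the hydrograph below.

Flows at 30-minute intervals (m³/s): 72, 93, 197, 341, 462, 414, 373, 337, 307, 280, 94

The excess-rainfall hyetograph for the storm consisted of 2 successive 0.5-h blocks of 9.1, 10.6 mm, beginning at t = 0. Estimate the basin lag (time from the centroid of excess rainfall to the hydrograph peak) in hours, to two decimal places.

Centroid of excess rainfall: t_c = Σ P_i·t̄_i / ΣP_i = 0.5190 h (block centres at 0.25, 0.75 h).
Hydrograph peak occurs at t = 2 h, so basin lag t_L = 2 − 0.5190 = 1.48 h.

t_L ≈ 1.48 h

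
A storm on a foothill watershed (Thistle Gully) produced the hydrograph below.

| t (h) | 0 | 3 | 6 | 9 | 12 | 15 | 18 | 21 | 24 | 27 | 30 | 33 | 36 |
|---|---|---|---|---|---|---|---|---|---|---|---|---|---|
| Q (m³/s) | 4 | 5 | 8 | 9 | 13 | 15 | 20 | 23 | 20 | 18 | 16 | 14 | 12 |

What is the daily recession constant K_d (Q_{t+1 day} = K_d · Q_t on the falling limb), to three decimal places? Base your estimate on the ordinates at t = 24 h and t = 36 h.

Between t = 24 h and t = 36 h the flow falls from 20 to 12 m³/s over 4×3 h = 12 h.
Per-interval ratio K = (12/20)^(1/4) = 0.8801; K_d = K^(24/3) = 0.360.

K_d ≈ 0.360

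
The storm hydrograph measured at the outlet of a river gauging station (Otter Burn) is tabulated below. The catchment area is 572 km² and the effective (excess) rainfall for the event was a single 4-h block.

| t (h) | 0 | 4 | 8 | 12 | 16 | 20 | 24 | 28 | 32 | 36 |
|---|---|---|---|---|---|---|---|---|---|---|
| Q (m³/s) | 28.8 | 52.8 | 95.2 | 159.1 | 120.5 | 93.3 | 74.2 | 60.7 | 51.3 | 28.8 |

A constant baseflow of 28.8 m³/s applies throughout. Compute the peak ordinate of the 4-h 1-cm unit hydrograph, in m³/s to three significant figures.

Direct runoff: 0.0, 24.0, 66.4, 130.3, 91.7, 64.5, 45.4, 31.9, 22.5, 0.0 m³/s; ΣQ_DR = 476.7 m³/s, peak = 130.3 m³/s.
Runoff depth d = ΣQ_DR·Δt / A = 476.7 × 14400 / (572 km²) = 12.00 mm.
The 1-cm UH is the DRH scaled by (10 mm)/d, so U_p = 130.3 × 10/12.00 = 109 m³/s.

U_p ≈ 109 m³/s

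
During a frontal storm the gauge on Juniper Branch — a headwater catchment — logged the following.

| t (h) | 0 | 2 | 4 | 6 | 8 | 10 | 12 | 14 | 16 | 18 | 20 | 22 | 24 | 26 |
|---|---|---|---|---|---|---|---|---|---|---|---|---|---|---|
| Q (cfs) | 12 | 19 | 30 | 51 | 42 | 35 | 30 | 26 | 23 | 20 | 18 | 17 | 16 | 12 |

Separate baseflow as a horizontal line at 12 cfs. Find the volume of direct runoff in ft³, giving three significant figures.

V ≈ 1.32 × 10^6 ft³

Direct-runoff ordinates (Q − Q_b): 0.0, 7.0, 18.0, 39.0, 30.0, 23.0, 18.0, 14.0, 11.0, 8.0, 6.0, 5.0, 4.0, 0.0 cfs.
ΣQ_DR = 183.0 cfs.
With Δt = 2 h = 7200 s, V = ΣQ_DR · Δt = 183.0 × 7200 = 1.32 × 10^6 ft³.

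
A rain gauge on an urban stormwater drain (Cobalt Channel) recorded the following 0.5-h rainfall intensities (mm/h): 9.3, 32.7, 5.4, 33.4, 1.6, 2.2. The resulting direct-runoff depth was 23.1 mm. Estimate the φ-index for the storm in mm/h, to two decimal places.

φ ≈ 9.95 mm/h

Only the 2 blocks with intensity above φ contribute runoff: 32.7, 33.4 mm/h.
Σ(I−φ)·Δt = d  ⇒  (32.7+33.4 − 2φ)·0.5 = 23.1
φ = (66.10 − 23.1/0.5) / 2 = 9.95 mm/h.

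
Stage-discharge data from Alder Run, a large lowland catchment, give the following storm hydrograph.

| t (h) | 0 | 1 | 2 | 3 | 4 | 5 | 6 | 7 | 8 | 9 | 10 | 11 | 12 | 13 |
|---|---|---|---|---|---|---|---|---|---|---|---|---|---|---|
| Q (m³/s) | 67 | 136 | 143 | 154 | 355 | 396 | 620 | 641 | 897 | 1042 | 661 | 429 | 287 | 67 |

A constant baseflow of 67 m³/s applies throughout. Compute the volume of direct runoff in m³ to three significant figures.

Direct-runoff ordinates (Q − Q_b): 0.0, 69.0, 76.0, 87.0, 288.0, 329.0, 553.0, 574.0, 830.0, 975.0, 594.0, 362.0, 220.0, 0.0 m³/s.
ΣQ_DR = 4957 m³/s.
With Δt = 1 h = 3600 s, V = ΣQ_DR · Δt = 4957 × 3600 = 1.78 × 10^7 m³.

V ≈ 1.78 × 10^7 m³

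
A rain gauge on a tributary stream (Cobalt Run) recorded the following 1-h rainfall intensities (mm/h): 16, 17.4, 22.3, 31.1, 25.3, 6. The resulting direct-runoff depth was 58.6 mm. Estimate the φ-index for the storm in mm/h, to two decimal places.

φ ≈ 10.70 mm/h

Only the 5 blocks with intensity above φ contribute runoff: 16, 17.4, 22.3, 31.1, 25.3 mm/h.
Σ(I−φ)·Δt = d  ⇒  (16+17.4+22.3+31.1+25.3 − 5φ)·1 = 58.6
φ = (112.1 − 58.6/1) / 5 = 10.70 mm/h.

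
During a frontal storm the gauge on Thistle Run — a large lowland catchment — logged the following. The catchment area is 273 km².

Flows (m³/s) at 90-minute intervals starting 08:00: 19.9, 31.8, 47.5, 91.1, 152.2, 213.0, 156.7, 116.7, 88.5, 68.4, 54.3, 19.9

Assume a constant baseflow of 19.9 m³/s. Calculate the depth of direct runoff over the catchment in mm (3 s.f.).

Direct runoff: 0.0, 11.9, 27.6, 71.2, 132.3, 193.1, 136.8, 96.8, 68.6, 48.5, 34.4, 0.0 m³/s; ΣQ_DR = 821.2 m³/s.
V = ΣQ_DR · Δt = 821.2 × 5400 s = 4.434 × 10^6 m³.
Over A = 273 km², depth = V / A = 16.2 mm.

d ≈ 16.2 mm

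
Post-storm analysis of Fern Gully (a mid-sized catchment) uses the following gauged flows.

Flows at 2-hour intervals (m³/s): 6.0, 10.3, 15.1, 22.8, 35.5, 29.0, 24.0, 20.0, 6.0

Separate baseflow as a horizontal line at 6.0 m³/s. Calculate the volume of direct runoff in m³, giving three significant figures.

V ≈ 8.26 × 10^5 m³

Direct-runoff ordinates (Q − Q_b): 0.0, 4.3, 9.1, 16.8, 29.5, 23.0, 18.0, 14.0, 0.0 m³/s.
ΣQ_DR = 114.7 m³/s.
With Δt = 2 h = 7200 s, V = ΣQ_DR · Δt = 114.7 × 7200 = 8.26 × 10^5 m³.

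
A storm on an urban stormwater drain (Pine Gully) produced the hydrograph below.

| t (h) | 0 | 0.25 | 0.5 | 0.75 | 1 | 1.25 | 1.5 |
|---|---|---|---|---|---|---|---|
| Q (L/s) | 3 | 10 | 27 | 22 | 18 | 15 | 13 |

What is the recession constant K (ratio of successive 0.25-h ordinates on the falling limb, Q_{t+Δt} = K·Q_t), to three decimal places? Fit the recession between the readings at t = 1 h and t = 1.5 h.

K ≈ 0.850

Using the recession-limb readings at t = 1 h and t = 1.5 h: Q falls from 18 to 13 L/s over 2 intervals.
K = (Q₂/Q₁)^(1/2) = (13/18)^(1/2) = 0.850.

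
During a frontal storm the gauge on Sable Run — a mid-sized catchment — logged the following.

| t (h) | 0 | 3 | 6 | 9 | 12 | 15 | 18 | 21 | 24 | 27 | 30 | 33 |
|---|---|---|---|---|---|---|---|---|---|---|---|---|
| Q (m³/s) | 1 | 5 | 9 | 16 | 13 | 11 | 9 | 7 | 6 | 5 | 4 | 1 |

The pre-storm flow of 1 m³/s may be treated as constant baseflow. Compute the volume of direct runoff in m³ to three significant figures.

Direct-runoff ordinates (Q − Q_b): 0.0, 4.0, 8.0, 15.0, 12.0, 10.0, 8.0, 6.0, 5.0, 4.0, 3.0, 0.0 m³/s.
ΣQ_DR = 75.00 m³/s.
With Δt = 3 h = 10800 s, V = ΣQ_DR · Δt = 75.00 × 10800 = 8.10 × 10^5 m³.

V ≈ 8.10 × 10^5 m³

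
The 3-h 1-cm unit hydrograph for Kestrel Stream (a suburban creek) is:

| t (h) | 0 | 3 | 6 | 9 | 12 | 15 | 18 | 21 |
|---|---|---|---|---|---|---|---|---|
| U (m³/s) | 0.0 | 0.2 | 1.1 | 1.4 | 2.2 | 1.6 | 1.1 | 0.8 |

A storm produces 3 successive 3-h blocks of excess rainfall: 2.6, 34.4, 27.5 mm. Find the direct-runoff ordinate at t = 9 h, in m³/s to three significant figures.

Q ≈ 4.70 m³/s

By discrete convolution, Q_j = Σ (P_i / 10 mm) · U_{j−i}.
At t = 9 h (j=3): Q = (2.6/10)·1.4 + (34.4/10)·1.1 + (27.5/10)·0.2 = 4.70 m³/s.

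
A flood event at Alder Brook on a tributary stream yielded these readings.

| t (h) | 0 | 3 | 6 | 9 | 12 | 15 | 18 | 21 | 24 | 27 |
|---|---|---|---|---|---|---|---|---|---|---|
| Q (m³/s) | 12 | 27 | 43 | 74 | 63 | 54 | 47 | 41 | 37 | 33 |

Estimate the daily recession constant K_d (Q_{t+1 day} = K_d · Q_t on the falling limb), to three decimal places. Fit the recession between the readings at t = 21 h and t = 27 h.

K_d ≈ 0.420

Between t = 21 h and t = 27 h the flow falls from 41 to 33 m³/s over 2×3 h = 6 h.
Per-interval ratio K = (33/41)^(1/2) = 0.8971; K_d = K^(24/3) = 0.420.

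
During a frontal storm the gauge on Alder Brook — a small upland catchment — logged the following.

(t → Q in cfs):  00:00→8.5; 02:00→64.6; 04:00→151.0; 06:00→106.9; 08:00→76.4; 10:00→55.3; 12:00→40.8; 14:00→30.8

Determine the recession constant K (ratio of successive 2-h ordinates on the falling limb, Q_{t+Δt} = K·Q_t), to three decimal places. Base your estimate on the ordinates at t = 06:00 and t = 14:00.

K ≈ 0.733

Using the recession-limb readings at t = 06:00 and t = 14:00: Q falls from 106.9 to 30.8 cfs over 4 intervals.
K = (Q₂/Q₁)^(1/4) = (30.8/106.9)^(1/4) = 0.733.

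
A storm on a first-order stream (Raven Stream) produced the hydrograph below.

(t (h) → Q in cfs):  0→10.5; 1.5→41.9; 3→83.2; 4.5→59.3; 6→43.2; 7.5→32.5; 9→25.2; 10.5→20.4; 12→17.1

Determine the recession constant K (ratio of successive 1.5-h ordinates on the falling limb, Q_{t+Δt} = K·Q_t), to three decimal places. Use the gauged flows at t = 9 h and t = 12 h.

K ≈ 0.824

Using the recession-limb readings at t = 9 h and t = 12 h: Q falls from 25.2 to 17.1 cfs over 2 intervals.
K = (Q₂/Q₁)^(1/2) = (17.1/25.2)^(1/2) = 0.824.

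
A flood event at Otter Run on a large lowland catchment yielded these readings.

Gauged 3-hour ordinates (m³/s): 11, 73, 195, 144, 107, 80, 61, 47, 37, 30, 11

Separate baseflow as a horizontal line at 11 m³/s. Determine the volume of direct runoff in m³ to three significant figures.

V ≈ 7.29 × 10^6 m³

Direct-runoff ordinates (Q − Q_b): 0.0, 62.0, 184.0, 133.0, 96.0, 69.0, 50.0, 36.0, 26.0, 19.0, 0.0 m³/s.
ΣQ_DR = 675.0 m³/s.
With Δt = 3 h = 10800 s, V = ΣQ_DR · Δt = 675.0 × 10800 = 7.29 × 10^6 m³.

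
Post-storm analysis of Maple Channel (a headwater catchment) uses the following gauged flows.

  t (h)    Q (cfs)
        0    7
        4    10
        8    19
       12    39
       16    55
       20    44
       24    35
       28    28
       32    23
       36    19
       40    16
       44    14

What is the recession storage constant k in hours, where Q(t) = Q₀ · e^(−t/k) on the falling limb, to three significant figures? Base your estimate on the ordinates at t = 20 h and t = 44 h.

On the falling limb, Q drops from 44 to 14 cfs between t = 20 h and t = 44 h (Δt = 24 h).
k = −Δt / ln(Q₂/Q₁) = −24 / ln(14/44) = 21.0 h.

k ≈ 21.0 h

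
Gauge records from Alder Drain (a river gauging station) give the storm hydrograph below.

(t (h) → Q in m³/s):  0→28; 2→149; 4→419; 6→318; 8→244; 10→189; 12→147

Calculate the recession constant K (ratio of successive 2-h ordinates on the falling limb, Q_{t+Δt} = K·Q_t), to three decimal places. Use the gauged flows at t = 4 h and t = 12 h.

Using the recession-limb readings at t = 4 h and t = 12 h: Q falls from 419 to 147 m³/s over 4 intervals.
K = (Q₂/Q₁)^(1/4) = (147/419)^(1/4) = 0.770.

K ≈ 0.770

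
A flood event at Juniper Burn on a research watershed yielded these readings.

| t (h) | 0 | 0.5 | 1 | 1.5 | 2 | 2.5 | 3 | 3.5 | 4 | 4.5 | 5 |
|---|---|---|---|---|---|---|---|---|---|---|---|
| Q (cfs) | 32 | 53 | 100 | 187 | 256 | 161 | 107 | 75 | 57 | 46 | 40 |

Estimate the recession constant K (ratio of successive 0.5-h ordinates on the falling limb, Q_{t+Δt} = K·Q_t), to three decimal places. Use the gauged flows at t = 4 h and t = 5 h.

K ≈ 0.838

Using the recession-limb readings at t = 4 h and t = 5 h: Q falls from 57 to 40 cfs over 2 intervals.
K = (Q₂/Q₁)^(1/2) = (40/57)^(1/2) = 0.838.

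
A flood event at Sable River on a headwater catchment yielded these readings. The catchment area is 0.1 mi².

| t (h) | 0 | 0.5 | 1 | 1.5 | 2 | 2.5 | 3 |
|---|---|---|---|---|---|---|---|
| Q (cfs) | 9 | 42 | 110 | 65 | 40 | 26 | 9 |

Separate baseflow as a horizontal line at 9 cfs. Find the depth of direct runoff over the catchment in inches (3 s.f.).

d ≈ 1.84 in

Direct runoff: 0.0, 33.0, 101.0, 56.0, 31.0, 17.0, 0.0 cfs; ΣQ_DR = 238.0 cfs.
V = ΣQ_DR · Δt = 238.0 × 1800 s = 4.284 × 10^5 ft³.
Over A = 0.1 mi², depth = V / A = 1.84 in.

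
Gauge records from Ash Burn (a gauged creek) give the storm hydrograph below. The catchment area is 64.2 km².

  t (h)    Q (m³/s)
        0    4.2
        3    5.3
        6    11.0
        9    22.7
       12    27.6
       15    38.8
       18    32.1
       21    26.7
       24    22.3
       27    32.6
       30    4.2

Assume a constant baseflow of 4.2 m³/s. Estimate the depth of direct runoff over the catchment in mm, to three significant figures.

d ≈ 30.5 mm

Direct runoff: 0.0, 1.1, 6.8, 18.5, 23.4, 34.6, 27.9, 22.5, 18.1, 28.4, 0.0 m³/s; ΣQ_DR = 181.3 m³/s.
V = ΣQ_DR · Δt = 181.3 × 10800 s = 1.958 × 10^6 m³.
Over A = 64.2 km², depth = V / A = 30.5 mm.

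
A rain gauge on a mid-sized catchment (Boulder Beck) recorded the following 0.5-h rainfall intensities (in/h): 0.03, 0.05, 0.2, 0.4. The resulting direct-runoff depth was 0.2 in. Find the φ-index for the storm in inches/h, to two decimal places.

Only the 2 blocks with intensity above φ contribute runoff: 0.2, 0.4 in/h.
Σ(I−φ)·Δt = d  ⇒  (0.2+0.4 − 2φ)·0.5 = 0.2
φ = (0.6000 − 0.2/0.5) / 2 = 0.10 in/h.

φ ≈ 0.10 in/h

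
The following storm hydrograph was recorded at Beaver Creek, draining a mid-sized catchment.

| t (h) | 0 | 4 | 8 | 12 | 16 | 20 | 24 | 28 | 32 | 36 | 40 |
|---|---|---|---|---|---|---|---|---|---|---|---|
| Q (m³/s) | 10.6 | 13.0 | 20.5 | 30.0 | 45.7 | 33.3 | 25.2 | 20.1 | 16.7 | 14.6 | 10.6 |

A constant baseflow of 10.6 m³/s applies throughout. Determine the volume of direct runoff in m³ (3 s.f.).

Direct-runoff ordinates (Q − Q_b): 0.0, 2.4, 9.9, 19.4, 35.1, 22.7, 14.6, 9.5, 6.1, 4.0, 0.0 m³/s.
ΣQ_DR = 123.7 m³/s.
With Δt = 4 h = 14400 s, V = ΣQ_DR · Δt = 123.7 × 14400 = 1.78 × 10^6 m³.

V ≈ 1.78 × 10^6 m³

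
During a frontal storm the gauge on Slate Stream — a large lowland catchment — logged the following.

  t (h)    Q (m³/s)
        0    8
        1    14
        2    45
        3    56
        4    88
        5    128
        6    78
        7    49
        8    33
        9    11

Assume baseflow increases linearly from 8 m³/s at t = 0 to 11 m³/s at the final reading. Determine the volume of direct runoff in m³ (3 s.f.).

V ≈ 1.49 × 10^6 m³

Direct-runoff ordinates (Q − Q_b): 0.00, 5.67, 36.33, 47.00, 78.67, 118.33, 68.00, 38.67, 22.33, 0.00 m³/s.
ΣQ_DR = 415.0 m³/s.
With Δt = 1 h = 3600 s, V = ΣQ_DR · Δt = 415.0 × 3600 = 1.49 × 10^6 m³.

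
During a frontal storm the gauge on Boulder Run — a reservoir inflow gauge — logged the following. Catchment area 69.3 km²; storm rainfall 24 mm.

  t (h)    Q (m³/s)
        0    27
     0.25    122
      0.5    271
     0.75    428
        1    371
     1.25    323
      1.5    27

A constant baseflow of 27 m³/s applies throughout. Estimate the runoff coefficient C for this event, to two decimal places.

C ≈ 0.75

ΣQ_DR = 1380 m³/s; V = ΣQ_DR·Δt = 1.242 × 10^6 m³.
Runoff depth d = V / A = 17.92 mm.
C = d / P = 17.92 / 24 = 0.75.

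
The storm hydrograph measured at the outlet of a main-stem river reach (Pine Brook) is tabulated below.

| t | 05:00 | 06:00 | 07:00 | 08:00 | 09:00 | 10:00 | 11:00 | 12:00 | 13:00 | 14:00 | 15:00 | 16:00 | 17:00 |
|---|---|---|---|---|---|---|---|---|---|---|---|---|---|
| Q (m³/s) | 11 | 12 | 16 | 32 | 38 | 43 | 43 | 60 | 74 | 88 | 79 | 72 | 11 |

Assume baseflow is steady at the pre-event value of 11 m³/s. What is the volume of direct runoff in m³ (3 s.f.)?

Direct-runoff ordinates (Q − Q_b): 0.0, 1.0, 5.0, 21.0, 27.0, 32.0, 32.0, 49.0, 63.0, 77.0, 68.0, 61.0, 0.0 m³/s.
ΣQ_DR = 436.0 m³/s.
With Δt = 1 h = 3600 s, V = ΣQ_DR · Δt = 436.0 × 3600 = 1.57 × 10^6 m³.

V ≈ 1.57 × 10^6 m³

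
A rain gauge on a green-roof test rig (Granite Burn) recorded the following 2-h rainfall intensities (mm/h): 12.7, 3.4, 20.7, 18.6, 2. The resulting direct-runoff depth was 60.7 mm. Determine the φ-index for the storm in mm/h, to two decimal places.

φ ≈ 7.22 mm/h

Only the 3 blocks with intensity above φ contribute runoff: 12.7, 20.7, 18.6 mm/h.
Σ(I−φ)·Δt = d  ⇒  (12.7+20.7+18.6 − 3φ)·2 = 60.7
φ = (52.00 − 60.7/2) / 3 = 7.22 mm/h.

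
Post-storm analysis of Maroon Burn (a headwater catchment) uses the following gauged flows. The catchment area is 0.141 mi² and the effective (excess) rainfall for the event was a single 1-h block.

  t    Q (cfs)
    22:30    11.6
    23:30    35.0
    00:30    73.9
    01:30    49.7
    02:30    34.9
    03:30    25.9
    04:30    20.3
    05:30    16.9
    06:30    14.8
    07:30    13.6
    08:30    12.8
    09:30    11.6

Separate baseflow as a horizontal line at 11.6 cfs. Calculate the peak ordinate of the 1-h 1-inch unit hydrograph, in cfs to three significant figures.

U_p ≈ 31.2 cfs

Direct runoff: 0.0, 23.4, 62.3, 38.1, 23.3, 14.3, 8.7, 5.3, 3.2, 2.0, 1.2, 0.0 cfs; ΣQ_DR = 181.8 cfs, peak = 62.3 cfs.
Runoff depth d = ΣQ_DR·Δt / A = 181.8 × 3600 / (0.141 mi²) = 1.998 in.
The 1-inch UH is the DRH scaled by (1 in)/d, so U_p = 62.3 × 1/1.998 = 31.2 cfs.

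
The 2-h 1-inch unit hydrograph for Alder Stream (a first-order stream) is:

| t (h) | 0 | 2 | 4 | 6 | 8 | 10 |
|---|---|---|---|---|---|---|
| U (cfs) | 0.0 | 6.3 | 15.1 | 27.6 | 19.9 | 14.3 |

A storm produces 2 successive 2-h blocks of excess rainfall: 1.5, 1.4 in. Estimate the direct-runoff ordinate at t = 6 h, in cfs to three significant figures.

Q ≈ 62.5 cfs

By discrete convolution, Q_j = Σ (P_i / 1 in) · U_{j−i}.
At t = 6 h (j=3): Q = (1.5/1)·27.6 + (1.4/1)·15.1 = 62.5 cfs.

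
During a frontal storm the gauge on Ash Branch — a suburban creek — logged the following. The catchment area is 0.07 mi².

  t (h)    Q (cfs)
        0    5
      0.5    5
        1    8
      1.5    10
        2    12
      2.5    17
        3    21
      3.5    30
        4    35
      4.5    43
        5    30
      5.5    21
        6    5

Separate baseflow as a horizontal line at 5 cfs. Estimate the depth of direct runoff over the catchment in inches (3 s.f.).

Direct runoff: 0.0, 0.0, 3.0, 5.0, 7.0, 12.0, 16.0, 25.0, 30.0, 38.0, 25.0, 16.0, 0.0 cfs; ΣQ_DR = 177.0 cfs.
V = ΣQ_DR · Δt = 177.0 × 1800 s = 3.186 × 10^5 ft³.
Over A = 0.07 mi², depth = V / A = 1.96 in.

d ≈ 1.96 in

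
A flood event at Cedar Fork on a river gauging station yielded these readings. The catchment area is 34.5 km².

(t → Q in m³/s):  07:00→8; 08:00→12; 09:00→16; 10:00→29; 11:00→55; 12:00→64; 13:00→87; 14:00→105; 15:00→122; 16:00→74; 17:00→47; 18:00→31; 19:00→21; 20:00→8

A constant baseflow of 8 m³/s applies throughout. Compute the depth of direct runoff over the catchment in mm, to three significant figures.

d ≈ 59.2 mm

Direct runoff: 0.0, 4.0, 8.0, 21.0, 47.0, 56.0, 79.0, 97.0, 114.0, 66.0, 39.0, 23.0, 13.0, 0.0 m³/s; ΣQ_DR = 567.0 m³/s.
V = ΣQ_DR · Δt = 567.0 × 3600 s = 2.041 × 10^6 m³.
Over A = 34.5 km², depth = V / A = 59.2 mm.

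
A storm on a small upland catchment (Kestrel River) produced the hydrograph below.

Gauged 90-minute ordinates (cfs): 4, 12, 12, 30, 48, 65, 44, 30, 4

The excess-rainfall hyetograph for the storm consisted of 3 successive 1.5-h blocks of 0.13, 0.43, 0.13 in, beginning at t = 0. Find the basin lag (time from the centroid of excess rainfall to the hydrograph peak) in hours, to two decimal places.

t_L ≈ 5.25 h

Centroid of excess rainfall: t_c = Σ P_i·t̄_i / ΣP_i = 2.2500 h (block centres at 0.75, 2.25, 3.75 h).
Hydrograph peak occurs at t = 7.5 h, so basin lag t_L = 7.5 − 2.2500 = 5.25 h.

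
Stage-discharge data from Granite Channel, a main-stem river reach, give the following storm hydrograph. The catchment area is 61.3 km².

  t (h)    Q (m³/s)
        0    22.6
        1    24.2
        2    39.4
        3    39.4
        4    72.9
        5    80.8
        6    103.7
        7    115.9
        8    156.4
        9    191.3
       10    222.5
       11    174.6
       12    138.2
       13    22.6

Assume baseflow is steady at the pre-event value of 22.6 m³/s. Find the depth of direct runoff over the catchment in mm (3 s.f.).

Direct runoff: 0.0, 1.6, 16.8, 16.8, 50.3, 58.2, 81.1, 93.3, 133.8, 168.7, 199.9, 152.0, 115.6, 0.0 m³/s; ΣQ_DR = 1088 m³/s.
V = ΣQ_DR · Δt = 1088 × 3600 s = 3.917 × 10^6 m³.
Over A = 61.3 km², depth = V / A = 63.9 mm.

d ≈ 63.9 mm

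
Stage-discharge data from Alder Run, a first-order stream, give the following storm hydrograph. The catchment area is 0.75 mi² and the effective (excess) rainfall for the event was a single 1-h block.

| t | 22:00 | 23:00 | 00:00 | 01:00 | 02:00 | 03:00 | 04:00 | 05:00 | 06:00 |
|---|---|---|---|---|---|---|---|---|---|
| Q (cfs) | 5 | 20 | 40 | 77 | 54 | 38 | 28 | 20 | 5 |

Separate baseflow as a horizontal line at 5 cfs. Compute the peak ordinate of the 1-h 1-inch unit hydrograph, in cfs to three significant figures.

U_p ≈ 144 cfs

Direct runoff: 0.0, 15.0, 35.0, 72.0, 49.0, 33.0, 23.0, 15.0, 0.0 cfs; ΣQ_DR = 242.0 cfs, peak = 72.0 cfs.
Runoff depth d = ΣQ_DR·Δt / A = 242.0 × 3600 / (0.75 mi²) = 0.5000 in.
The 1-inch UH is the DRH scaled by (1 in)/d, so U_p = 72.0 × 1/0.5000 = 144 cfs.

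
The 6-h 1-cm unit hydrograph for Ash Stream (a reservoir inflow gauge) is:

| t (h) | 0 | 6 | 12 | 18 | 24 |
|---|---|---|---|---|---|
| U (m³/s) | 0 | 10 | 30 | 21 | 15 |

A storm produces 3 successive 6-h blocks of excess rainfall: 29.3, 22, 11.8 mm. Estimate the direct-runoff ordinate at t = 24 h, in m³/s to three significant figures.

Q ≈ 126 m³/s

By discrete convolution, Q_j = Σ (P_i / 10 mm) · U_{j−i}.
At t = 24 h (j=4): Q = (29.3/10)·15 + (22/10)·21 + (11.8/10)·30 = 126 m³/s.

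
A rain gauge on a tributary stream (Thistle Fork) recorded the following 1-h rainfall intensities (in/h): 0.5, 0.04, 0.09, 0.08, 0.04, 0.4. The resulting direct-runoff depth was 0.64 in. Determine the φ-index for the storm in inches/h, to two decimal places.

Only the 2 blocks with intensity above φ contribute runoff: 0.5, 0.4 in/h.
Σ(I−φ)·Δt = d  ⇒  (0.5+0.4 − 2φ)·1 = 0.64
φ = (0.9000 − 0.64/1) / 2 = 0.13 in/h.

φ ≈ 0.13 in/h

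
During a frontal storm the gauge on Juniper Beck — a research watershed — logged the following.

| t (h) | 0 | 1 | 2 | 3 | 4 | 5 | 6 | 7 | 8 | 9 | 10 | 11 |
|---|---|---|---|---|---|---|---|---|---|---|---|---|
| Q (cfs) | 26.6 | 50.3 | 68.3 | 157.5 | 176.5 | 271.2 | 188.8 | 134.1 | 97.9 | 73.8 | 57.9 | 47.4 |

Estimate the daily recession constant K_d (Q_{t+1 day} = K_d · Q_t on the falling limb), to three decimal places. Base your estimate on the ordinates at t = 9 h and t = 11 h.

K_d ≈ 0.005

Between t = 9 h and t = 11 h the flow falls from 73.8 to 47.4 cfs over 2×1 h = 2 h.
Per-interval ratio K = (47.4/73.8)^(1/2) = 0.8014; K_d = K^(24/1) = 0.005.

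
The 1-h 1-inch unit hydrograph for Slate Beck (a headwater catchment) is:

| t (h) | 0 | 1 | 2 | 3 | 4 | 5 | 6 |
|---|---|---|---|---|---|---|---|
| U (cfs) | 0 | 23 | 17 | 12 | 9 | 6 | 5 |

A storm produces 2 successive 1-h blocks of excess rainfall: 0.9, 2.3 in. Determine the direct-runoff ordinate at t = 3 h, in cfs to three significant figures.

By discrete convolution, Q_j = Σ (P_i / 1 in) · U_{j−i}.
At t = 3 h (j=3): Q = (0.9/1)·12 + (2.3/1)·17 = 49.9 cfs.

Q ≈ 49.9 cfs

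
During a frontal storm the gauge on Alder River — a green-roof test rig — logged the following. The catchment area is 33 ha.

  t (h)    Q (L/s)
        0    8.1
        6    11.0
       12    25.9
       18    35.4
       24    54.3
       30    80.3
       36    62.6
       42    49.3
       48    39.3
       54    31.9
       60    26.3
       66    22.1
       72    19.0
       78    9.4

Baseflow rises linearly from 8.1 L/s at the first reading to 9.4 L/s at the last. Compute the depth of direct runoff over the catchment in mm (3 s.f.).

d ≈ 23.1 mm

Direct runoff: 0.00, 2.80, 17.60, 27.00, 45.80, 71.70, 53.90, 40.50, 30.40, 22.90, 17.20, 12.90, 9.70, 0.00 L/s; ΣQ_DR = 352.4 L/s.
V = ΣQ_DR · Δt = 352.4 × 21600 s = 7.612 × 10^6 L.
Over A = 33 ha, depth = V / A = 23.1 mm.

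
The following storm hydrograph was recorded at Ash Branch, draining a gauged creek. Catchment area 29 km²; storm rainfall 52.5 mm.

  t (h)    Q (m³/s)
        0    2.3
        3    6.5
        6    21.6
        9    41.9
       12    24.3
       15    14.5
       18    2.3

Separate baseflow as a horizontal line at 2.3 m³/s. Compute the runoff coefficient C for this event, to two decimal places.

ΣQ_DR = 97.30 m³/s; V = ΣQ_DR·Δt = 1.051 × 10^6 m³.
Runoff depth d = V / A = 36.24 mm.
C = d / P = 36.24 / 52.5 = 0.69.

C ≈ 0.69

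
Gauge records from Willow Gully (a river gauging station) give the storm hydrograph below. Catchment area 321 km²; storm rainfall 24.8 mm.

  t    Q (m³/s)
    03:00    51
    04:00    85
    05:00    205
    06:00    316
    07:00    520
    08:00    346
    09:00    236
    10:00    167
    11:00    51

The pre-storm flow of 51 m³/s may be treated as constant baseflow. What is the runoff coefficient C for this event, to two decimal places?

C ≈ 0.69

ΣQ_DR = 1518 m³/s; V = ΣQ_DR·Δt = 5.465 × 10^6 m³.
Runoff depth d = V / A = 17.02 mm.
C = d / P = 17.02 / 24.8 = 0.69.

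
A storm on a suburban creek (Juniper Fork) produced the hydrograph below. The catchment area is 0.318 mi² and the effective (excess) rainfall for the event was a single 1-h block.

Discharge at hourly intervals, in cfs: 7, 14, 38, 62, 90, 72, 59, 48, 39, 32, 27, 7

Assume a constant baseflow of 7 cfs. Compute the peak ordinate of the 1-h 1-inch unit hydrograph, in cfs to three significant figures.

Direct runoff: 0.0, 7.0, 31.0, 55.0, 83.0, 65.0, 52.0, 41.0, 32.0, 25.0, 20.0, 0.0 cfs; ΣQ_DR = 411.0 cfs, peak = 83.0 cfs.
Runoff depth d = ΣQ_DR·Δt / A = 411.0 × 3600 / (0.318 mi²) = 2.003 in.
The 1-inch UH is the DRH scaled by (1 in)/d, so U_p = 83.0 × 1/2.003 = 41.4 cfs.

U_p ≈ 41.4 cfs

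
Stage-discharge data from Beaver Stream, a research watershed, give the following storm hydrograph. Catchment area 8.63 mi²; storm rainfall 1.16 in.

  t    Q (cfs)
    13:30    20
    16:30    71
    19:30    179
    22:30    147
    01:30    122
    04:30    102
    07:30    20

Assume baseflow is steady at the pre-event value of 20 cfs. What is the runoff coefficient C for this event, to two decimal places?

C ≈ 0.24

ΣQ_DR = 521.0 cfs; V = ΣQ_DR·Δt = 5.627 × 10^6 ft³.
Runoff depth d = V / A = 0.2806 in.
C = d / P = 0.2806 / 1.16 = 0.24.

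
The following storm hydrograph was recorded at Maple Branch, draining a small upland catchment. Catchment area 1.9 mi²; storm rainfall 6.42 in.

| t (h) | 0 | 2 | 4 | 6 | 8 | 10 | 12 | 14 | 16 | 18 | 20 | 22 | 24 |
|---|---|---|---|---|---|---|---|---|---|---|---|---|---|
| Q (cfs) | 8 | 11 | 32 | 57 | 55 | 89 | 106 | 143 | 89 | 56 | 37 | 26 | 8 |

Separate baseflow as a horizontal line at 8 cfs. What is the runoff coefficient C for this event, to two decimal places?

C ≈ 0.16

ΣQ_DR = 613.0 cfs; V = ΣQ_DR·Δt = 4.414 × 10^6 ft³.
Runoff depth d = V / A = 0.9999 in.
C = d / P = 0.9999 / 6.42 = 0.16.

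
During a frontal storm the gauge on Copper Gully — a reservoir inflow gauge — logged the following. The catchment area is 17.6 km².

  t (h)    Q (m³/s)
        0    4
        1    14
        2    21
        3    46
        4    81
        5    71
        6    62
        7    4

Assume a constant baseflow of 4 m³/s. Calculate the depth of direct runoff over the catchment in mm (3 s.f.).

d ≈ 55.4 mm

Direct runoff: 0.0, 10.0, 17.0, 42.0, 77.0, 67.0, 58.0, 0.0 m³/s; ΣQ_DR = 271.0 m³/s.
V = ΣQ_DR · Δt = 271.0 × 3600 s = 9.756 × 10^5 m³.
Over A = 17.6 km², depth = V / A = 55.4 mm.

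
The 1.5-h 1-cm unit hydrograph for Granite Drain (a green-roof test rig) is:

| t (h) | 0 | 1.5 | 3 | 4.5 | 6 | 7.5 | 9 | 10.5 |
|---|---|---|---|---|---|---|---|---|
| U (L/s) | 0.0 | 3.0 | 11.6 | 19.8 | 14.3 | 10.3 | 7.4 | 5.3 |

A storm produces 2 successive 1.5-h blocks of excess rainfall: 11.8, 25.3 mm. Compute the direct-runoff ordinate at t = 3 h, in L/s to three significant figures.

By discrete convolution, Q_j = Σ (P_i / 10 mm) · U_{j−i}.
At t = 3 h (j=2): Q = (11.8/10)·11.6 + (25.3/10)·3.0 = 21.3 L/s.

Q ≈ 21.3 L/s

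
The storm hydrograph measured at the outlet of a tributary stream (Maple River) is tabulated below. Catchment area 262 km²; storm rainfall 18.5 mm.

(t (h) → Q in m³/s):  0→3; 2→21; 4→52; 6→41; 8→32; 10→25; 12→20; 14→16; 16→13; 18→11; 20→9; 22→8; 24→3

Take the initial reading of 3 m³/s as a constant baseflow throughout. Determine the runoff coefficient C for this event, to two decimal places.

ΣQ_DR = 215.0 m³/s; V = ΣQ_DR·Δt = 1.548 × 10^6 m³.
Runoff depth d = V / A = 5.908 mm.
C = d / P = 5.908 / 18.5 = 0.32.

C ≈ 0.32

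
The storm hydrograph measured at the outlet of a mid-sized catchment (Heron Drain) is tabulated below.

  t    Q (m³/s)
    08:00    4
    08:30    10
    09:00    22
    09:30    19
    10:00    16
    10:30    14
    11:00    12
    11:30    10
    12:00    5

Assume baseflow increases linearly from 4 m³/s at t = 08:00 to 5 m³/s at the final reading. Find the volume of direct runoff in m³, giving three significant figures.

V ≈ 1.29 × 10^5 m³

Direct-runoff ordinates (Q − Q_b): 0.00, 5.88, 17.75, 14.62, 11.50, 9.38, 7.25, 5.12, 0.00 m³/s.
ΣQ_DR = 71.50 m³/s.
With Δt = 0.5 h = 1800 s, V = ΣQ_DR · Δt = 71.50 × 1800 = 1.29 × 10^5 m³.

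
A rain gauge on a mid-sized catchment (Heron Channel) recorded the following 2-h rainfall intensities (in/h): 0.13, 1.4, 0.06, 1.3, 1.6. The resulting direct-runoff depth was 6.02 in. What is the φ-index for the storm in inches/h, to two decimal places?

φ ≈ 0.43 in/h

Only the 3 blocks with intensity above φ contribute runoff: 1.4, 1.3, 1.6 in/h.
Σ(I−φ)·Δt = d  ⇒  (1.4+1.3+1.6 − 3φ)·2 = 6.02
φ = (4.300 − 6.02/2) / 3 = 0.43 in/h.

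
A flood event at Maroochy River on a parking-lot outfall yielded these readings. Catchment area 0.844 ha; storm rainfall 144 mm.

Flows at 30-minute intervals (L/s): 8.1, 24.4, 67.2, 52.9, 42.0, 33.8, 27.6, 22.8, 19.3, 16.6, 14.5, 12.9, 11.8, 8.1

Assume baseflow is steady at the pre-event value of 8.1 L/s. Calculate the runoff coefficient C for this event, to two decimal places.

ΣQ_DR = 248.6 L/s; V = ΣQ_DR·Δt = 4.475 × 10^5 L.
Runoff depth d = V / A = 53.02 mm.
C = d / P = 53.02 / 144 = 0.37.

C ≈ 0.37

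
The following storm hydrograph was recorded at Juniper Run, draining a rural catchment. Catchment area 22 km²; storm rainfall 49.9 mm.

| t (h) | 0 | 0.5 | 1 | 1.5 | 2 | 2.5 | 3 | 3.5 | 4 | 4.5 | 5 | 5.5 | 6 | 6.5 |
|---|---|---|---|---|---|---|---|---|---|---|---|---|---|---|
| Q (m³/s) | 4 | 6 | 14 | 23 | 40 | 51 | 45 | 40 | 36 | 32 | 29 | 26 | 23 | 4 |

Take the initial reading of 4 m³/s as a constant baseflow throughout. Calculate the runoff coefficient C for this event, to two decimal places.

ΣQ_DR = 317.0 m³/s; V = ΣQ_DR·Δt = 5.706 × 10^5 m³.
Runoff depth d = V / A = 25.94 mm.
C = d / P = 25.94 / 49.9 = 0.52.

C ≈ 0.52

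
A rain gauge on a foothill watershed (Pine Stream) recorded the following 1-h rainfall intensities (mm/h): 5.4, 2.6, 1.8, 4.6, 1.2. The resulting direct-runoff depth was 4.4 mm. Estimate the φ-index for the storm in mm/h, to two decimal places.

Only the 2 blocks with intensity above φ contribute runoff: 5.4, 4.6 mm/h.
Σ(I−φ)·Δt = d  ⇒  (5.4+4.6 − 2φ)·1 = 4.4
φ = (10.00 − 4.4/1) / 2 = 2.80 mm/h.

φ ≈ 2.80 mm/h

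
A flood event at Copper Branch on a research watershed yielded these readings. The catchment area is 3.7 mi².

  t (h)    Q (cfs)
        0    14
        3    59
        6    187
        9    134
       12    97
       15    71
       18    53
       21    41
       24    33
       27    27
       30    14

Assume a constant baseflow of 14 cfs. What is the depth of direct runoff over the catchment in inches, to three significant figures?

Direct runoff: 0.0, 45.0, 173.0, 120.0, 83.0, 57.0, 39.0, 27.0, 19.0, 13.0, 0.0 cfs; ΣQ_DR = 576.0 cfs.
V = ΣQ_DR · Δt = 576.0 × 10800 s = 6.221 × 10^6 ft³.
Over A = 3.7 mi², depth = V / A = 0.724 in.

d ≈ 0.724 in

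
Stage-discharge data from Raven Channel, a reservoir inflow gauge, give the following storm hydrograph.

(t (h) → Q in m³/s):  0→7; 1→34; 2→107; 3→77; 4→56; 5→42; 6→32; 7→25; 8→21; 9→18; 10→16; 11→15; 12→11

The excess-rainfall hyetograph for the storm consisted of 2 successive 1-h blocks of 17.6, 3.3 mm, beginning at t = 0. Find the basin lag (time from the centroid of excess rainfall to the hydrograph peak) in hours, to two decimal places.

t_L ≈ 1.34 h

Centroid of excess rainfall: t_c = Σ P_i·t̄_i / ΣP_i = 0.6579 h (block centres at 0.5, 1.5 h).
Hydrograph peak occurs at t = 2 h, so basin lag t_L = 2 − 0.6579 = 1.34 h.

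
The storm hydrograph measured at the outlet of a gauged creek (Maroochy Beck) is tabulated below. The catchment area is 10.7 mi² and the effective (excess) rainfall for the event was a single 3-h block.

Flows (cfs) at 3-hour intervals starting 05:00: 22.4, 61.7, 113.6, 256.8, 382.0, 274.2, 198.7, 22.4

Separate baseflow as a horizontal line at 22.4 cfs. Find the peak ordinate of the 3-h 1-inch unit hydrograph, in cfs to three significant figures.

Direct runoff: 0.0, 39.3, 91.2, 234.4, 359.6, 251.8, 176.3, 0.0 cfs; ΣQ_DR = 1153 cfs, peak = 359.6 cfs.
Runoff depth d = ΣQ_DR·Δt / A = 1153 × 10800 / (10.7 mi²) = 0.5008 in.
The 1-inch UH is the DRH scaled by (1 in)/d, so U_p = 359.6 × 1/0.5008 = 718 cfs.

U_p ≈ 718 cfs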